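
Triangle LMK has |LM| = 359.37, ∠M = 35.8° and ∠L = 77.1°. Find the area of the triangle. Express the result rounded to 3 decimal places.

area ≈ 39969.551

The third angle is ∠K = 180° − ∠L − ∠M = 67.10°.
Law of sines: |MK| = |LM|·sin L/sin K ≈ 380.27.
Law of sines: |KL| = |LM|·sin M/sin K ≈ 228.2.
Area = ½·|LM|·|MK|·sin M ≈ 39970.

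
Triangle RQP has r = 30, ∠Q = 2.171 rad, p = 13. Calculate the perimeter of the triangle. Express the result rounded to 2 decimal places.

81.85

By the law of cosines, q² = p² + r² − 2·p·r·cos Q = 1509.6, so q ≈ 38.853.
Semiperimeter s = (30+38.853+13)/2 = 40.926.
Perimeter = 30 + 38.853 + 13 = 81.853.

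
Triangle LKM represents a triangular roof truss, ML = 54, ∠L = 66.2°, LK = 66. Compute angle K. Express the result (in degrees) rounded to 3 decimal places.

∠K ≈ 48.179°

By the law of cosines, KM² = ML² + LK² − 2·ML·LK·cos L = 4395.5, so KM ≈ 66.299.
Law of cosines again: cos K = (LK² + KM² − ML²)/(2·LK·KM) ≈ 0.66681, so ∠K ≈ 48.18°.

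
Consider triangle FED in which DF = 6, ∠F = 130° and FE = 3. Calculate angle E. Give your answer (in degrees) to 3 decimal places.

By the law of cosines, ED² = DF² + FE² − 2·DF·FE·cos F = 68.14, so ED ≈ 8.2547.
Law of cosines again: cos E = (FE² + ED² − DF²)/(2·FE·ED) ≈ 0.83064, so ∠E ≈ 33.84°.

∠E ≈ 33.835°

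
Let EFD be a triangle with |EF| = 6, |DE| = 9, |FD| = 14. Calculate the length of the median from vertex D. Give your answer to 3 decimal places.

Median from D: ½√(2·|FD|² + 2·|DE|² − |EF|²) ≈ 11.38.

m_D ≈ 11.380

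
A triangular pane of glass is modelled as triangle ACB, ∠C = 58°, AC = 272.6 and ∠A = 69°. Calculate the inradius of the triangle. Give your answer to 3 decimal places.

r ≈ 83.644

The third angle is ∠B = 180° − ∠A − ∠C = 53.00°.
Law of sines: CB = AC·sin A/sin B ≈ 318.66.
Law of sines: BA = AC·sin C/sin B ≈ 289.47.
Area = ½·AC·CB·sin C ≈ 36834.
Semiperimeter s = (318.66+289.47+272.6)/2 = 440.36.
Inradius = area/s = 36834/440.36 ≈ 83.644.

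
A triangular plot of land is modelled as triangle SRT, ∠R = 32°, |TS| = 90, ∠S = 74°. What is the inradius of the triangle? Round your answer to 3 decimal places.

The third angle is ∠T = 180° − ∠S − ∠R = 74.00°.
Law of sines: |RT| = |TS|·sin S/sin R ≈ 163.26.
Law of sines: |SR| = |TS|·sin T/sin R ≈ 163.26.
Area = ½·|TS|·|RT|·sin T ≈ 7062.
Semiperimeter s = (163.26+90+163.26)/2 = 208.26.
Inradius = area/s = 7062/208.26 ≈ 33.91.

r ≈ 33.910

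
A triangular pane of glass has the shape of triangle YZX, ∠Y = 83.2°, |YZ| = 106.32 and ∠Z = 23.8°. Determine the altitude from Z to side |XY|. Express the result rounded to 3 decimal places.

The third angle is ∠X = 180° − ∠Y − ∠Z = 73.00°.
Law of sines: |ZX| = |YZ|·sin Y/sin X ≈ 110.4.
Law of sines: |XY| = |YZ|·sin Z/sin X ≈ 44.865.
Area = ½·|YZ|·|ZX|·sin Z ≈ 2368.3.
The altitude from Z has length 2·area/|XY| ≈ 105.57.

105.572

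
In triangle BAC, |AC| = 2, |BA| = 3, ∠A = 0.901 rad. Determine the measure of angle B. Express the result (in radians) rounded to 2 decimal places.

0.73

By the law of cosines, |CB|² = |BA|² + |AC|² − 2·|BA|·|AC|·cos A = 5.5501, so |CB| ≈ 2.3559.
Law of cosines again: cos B = (|CB|² + |BA|² − |AC|²)/(2·|CB|·|BA|) ≈ 0.74637, so ∠B ≈ 0.728 rad.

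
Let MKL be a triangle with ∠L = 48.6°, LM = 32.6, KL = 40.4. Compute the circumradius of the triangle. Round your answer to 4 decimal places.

R ≈ 20.5771

By the law of cosines, MK² = KL² + LM² − 2·KL·LM·cos L = 952.97, so MK ≈ 30.87.
Area = ½·KL·LM·sin L ≈ 493.96.
Circumradius = MK/(2 sin L) ≈ 20.577.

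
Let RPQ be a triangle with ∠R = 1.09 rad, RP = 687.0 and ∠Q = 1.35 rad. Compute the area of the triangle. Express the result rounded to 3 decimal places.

The third angle is ∠P = π − ∠Q − ∠R = 0.702 rad.
Law of sines: PQ = RP·sin R/sin Q ≈ 624.27.
Law of sines: QR = RP·sin P/sin Q ≈ 454.45.
Area = ½·RP·PQ·sin P ≈ 1.384e+05.

138404.496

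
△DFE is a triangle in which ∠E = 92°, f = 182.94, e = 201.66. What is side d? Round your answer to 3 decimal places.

78.706

Law of sines: sin F = f·sin E/e ≈ 0.90662.
Since e ≥ f, only the acute value applies: ∠F ≈ 65.04°.
Then ∠D = 180° − ∠E − ∠F ≈ 22.96°.
Law of sines gives d = e·sin D/sin E ≈ 78.706.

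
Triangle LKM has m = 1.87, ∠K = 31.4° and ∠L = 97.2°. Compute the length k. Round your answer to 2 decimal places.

1.25

The third angle is ∠M = 180° − ∠L − ∠K = 51.40°.
Law of sines: k = m·sin K/sin M ≈ 1.2467.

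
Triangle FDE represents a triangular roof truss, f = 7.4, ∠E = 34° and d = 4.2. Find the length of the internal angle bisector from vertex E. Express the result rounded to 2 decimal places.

By the law of cosines, e² = f² + d² − 2·f·d·cos E = 20.867, so e ≈ 4.568.
The bisector from E has length 2·f·d·cos(∠E/2)/(f+d) ≈ 5.1245.

t_E ≈ 5.12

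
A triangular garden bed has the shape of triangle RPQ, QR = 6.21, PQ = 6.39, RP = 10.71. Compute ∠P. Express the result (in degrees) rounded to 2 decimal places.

∠P ≈ 31.28°

By the law of cosines, cos P = (RP² + PQ² − QR²) / (2·RP·PQ) ≈ 0.85460, so ∠P ≈ 31.28°.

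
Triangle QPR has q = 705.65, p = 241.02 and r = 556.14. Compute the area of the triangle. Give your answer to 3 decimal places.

area ≈ 58535.250

Semiperimeter s = (705.65 + 241.02 + 556.14)/2 = 751.4.
Heron's formula: area = √(751.4·45.755·510.38·195.26) ≈ 58535.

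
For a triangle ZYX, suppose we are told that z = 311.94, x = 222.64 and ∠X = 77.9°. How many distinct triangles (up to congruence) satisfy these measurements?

0

z·sin X = 311.94·sin(77.9°) ≈ 305.
Since x = 222.64 < 305 = z sin X, no triangle exists.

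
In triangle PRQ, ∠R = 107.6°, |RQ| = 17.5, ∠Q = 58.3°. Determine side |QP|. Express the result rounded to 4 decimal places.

The third angle is ∠P = 180° − ∠R − ∠Q = 14.10°.
Law of sines: |QP| = |RQ|·sin R/sin P ≈ 68.472.

68.4721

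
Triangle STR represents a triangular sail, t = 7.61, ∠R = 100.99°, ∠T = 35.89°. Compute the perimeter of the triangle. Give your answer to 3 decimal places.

The third angle is ∠S = 180° − ∠T − ∠R = 43.12°.
Law of sines: s = t·sin S/sin T ≈ 8.873.
Law of sines: r = t·sin R/sin T ≈ 12.743.
Semiperimeter p = (8.873+7.61+12.743)/2 = 14.613.
Perimeter = 8.873 + 7.61 + 12.743 = 29.226.

perimeter ≈ 29.226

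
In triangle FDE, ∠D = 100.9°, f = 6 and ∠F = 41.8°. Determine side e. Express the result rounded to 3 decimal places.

The third angle is ∠E = 180° − ∠F − ∠D = 37.30°.
Law of sines: e = f·sin E/sin F ≈ 5.455.

5.455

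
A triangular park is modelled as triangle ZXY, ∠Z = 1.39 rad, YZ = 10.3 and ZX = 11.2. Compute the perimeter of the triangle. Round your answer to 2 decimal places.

perimeter ≈ 35.29

By the law of cosines, XY² = YZ² + ZX² − 2·YZ·ZX·cos Z = 190.04, so XY ≈ 13.786.
Semiperimeter s = (13.786+10.3+11.2)/2 = 17.643.
Perimeter = 13.786 + 10.3 + 11.2 = 35.286.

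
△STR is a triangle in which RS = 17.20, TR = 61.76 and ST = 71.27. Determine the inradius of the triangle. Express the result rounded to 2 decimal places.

6.29

Semiperimeter s = (61.76 + 17.2 + 71.27)/2 = 75.115.
Heron's formula: area = √(75.115·13.355·57.915·3.845) ≈ 472.64.
Inradius = area/s = 472.64/75.115 ≈ 6.2922.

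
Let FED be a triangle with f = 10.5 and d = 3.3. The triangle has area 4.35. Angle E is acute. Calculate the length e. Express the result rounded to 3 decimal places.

From area = ½·d·f·sin E, we get sin E = 2·area/(d·f) ≈ 0.25108.
Taking the acute solution, ∠E ≈ 14.54°.
Law of cosines then gives e ≈ 7.3525.

7.353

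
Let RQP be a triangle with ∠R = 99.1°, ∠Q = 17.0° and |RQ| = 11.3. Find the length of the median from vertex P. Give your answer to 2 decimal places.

The third angle is ∠P = 180° − ∠R − ∠Q = 63.90°.
Law of sines: |QP| = |RQ|·sin R/sin P ≈ 12.425.
Law of sines: |PR| = |RQ|·sin Q/sin P ≈ 3.679.
Median from P: ½√(2·|QP|² + 2·|PR|² − |RQ|²) ≈ 7.2133.

7.21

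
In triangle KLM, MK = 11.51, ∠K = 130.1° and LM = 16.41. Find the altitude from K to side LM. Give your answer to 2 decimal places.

Law of sines: sin L = MK·sin K/LM ≈ 0.53652.
Since LM ≥ MK, only the acute value applies: ∠L ≈ 32.45°.
Then ∠M = 180° − ∠K − ∠L ≈ 17.45°.
Law of sines gives KL = LM·sin M/sin K ≈ 6.4344.
Area = ½·LM·MK·sin M ≈ 28.325.
The altitude from K has length 2·area/LM ≈ 3.4521.

h_K ≈ 3.45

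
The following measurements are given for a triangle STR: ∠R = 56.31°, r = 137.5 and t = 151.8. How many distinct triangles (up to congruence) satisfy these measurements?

t·sin R = 151.8·sin(56.31°) ≈ 126.3.
Since t sin R < r < t (126.3 < 137.5 < 151.8), two triangles exist.

2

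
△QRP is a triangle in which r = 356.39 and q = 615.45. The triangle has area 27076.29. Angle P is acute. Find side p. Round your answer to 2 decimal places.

From area = ½·q·r·sin P, we get sin P = 2·area/(q·r) ≈ 0.24689.
Taking the acute solution, ∠P ≈ 14.29°.
Law of cosines then gives p ≈ 284.06.

284.06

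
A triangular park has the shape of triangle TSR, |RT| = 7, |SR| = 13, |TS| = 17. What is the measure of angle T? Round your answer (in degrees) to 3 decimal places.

∠T ≈ 44.758°

By the law of cosines, cos T = (|RT|² + |TS|² − |SR|²) / (2·|RT|·|TS|) ≈ 0.71008, so ∠T ≈ 44.76°.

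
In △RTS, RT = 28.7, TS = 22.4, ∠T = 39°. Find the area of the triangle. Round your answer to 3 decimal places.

202.289

Area = ½·RT·TS·sin T ≈ 202.29.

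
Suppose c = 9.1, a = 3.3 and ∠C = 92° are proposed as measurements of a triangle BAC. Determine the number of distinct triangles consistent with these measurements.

1

a·sin C = 3.3·sin(92°) ≈ 3.298.
Since ∠C is not acute, a triangle exists only if c > a; here c > a, so there is exactly one triangle.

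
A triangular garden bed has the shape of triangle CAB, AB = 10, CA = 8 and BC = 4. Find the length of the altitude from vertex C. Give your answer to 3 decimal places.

Semiperimeter s = (10 + 4 + 8)/2 = 11.
Heron's formula: area = √(11·1·7·3) ≈ 15.199.
The altitude from C has length 2·area/AB ≈ 3.0397.

3.040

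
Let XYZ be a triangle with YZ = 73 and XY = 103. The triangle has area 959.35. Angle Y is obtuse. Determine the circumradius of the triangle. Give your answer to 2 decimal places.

From area = ½·XY·YZ·sin Y, we get sin Y = 2·area/(XY·YZ) ≈ 0.25518.
Taking the obtuse solution, ∠Y ≈ 165.22°.
Law of cosines then gives ZX ≈ 174.58.
Circumradius = ZX/(2 sin Y) ≈ 342.07.

342.07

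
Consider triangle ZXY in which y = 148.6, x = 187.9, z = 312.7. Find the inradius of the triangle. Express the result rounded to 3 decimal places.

r ≈ 29.699

Semiperimeter s = (312.7 + 187.9 + 148.6)/2 = 324.6.
Heron's formula: area = √(324.6·11.9·136.7·176) ≈ 9640.3.
Inradius = area/s = 9640.3/324.6 ≈ 29.699.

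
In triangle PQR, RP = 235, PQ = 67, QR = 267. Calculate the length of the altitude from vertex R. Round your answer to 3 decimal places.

218.548

Semiperimeter s = (267 + 235 + 67)/2 = 284.5.
Heron's formula: area = √(284.5·17.5·49.5·217.5) ≈ 7321.4.
The altitude from R has length 2·area/PQ ≈ 218.55.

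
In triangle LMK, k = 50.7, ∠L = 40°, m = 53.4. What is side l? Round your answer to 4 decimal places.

By the law of cosines, l² = m² + k² − 2·m·k·cos L = 1274.1, so l ≈ 35.695.

35.6946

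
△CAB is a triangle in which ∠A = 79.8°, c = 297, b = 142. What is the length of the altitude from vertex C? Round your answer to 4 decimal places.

139.7558

By the law of cosines, a² = b² + c² − 2·b·c·cos A = 93436, so a ≈ 305.67.
Area = ½·b·c·sin A ≈ 20754.
The altitude from C has length 2·area/c ≈ 139.76.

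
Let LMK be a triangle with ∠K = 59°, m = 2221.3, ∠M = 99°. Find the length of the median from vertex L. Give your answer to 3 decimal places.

The third angle is ∠L = 180° − ∠M − ∠K = 22.00°.
Law of sines: l = m·sin L/sin M ≈ 842.49.
Law of sines: k = m·sin K/sin M ≈ 1927.8.
Median from L: ½√(2·m² + 2·k² − l²) ≈ 2036.6.

2036.607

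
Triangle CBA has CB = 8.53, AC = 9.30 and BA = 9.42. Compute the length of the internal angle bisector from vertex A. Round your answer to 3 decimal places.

8.332

By the law of cosines, cos A = (BA² + AC² − CB²) / (2·BA·AC) ≈ 0.58481, so ∠A ≈ 54.21°.
The bisector from A has length 2·BA·AC·cos(∠A/2)/(BA+AC) ≈ 8.3317.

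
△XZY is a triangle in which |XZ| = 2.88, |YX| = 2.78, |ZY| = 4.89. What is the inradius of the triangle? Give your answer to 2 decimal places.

Semiperimeter s = (4.89 + 2.78 + 2.88)/2 = 5.275.
Heron's formula: area = √(5.275·0.385·2.495·2.395) ≈ 3.4836.
Inradius = area/s = 3.4836/5.275 ≈ 0.6604.

r ≈ 0.66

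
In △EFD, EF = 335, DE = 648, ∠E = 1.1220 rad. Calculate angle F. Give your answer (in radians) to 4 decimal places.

By the law of cosines, FD² = DE² + EF² − 2·DE·EF·cos E = 3.4376e+05, so FD ≈ 586.31.
Law of cosines again: cos F = (EF² + FD² − DE²)/(2·EF·FD) ≈ 0.09184, so ∠F ≈ 1.4788 rad.

∠F ≈ 1.4788 rad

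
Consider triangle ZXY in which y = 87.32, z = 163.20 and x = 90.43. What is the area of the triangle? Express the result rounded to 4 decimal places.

2873.1489

Semiperimeter s = (163.2 + 90.43 + 87.32)/2 = 170.47.
Heron's formula: area = √(170.47·7.275·80.045·83.155) ≈ 2873.1.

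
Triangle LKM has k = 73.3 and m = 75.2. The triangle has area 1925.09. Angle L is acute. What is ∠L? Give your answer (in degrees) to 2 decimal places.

44.31

From area = ½·k·m·sin L, we get sin L = 2·area/(k·m) ≈ 0.69849.
Taking the acute solution, ∠L ≈ 44.31°.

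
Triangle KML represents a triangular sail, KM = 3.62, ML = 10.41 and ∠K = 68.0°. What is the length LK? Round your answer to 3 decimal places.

11.210

Law of sines: sin L = KM·sin K/ML ≈ 0.32242.
Since ML ≥ KM, only the acute value applies: ∠L ≈ 18.81°.
Then ∠M = 180° − ∠K − ∠L ≈ 93.19°.
Law of sines gives LK = ML·sin M/sin K ≈ 11.21.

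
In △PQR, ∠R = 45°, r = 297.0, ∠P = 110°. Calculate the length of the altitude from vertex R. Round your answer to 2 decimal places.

The third angle is ∠Q = 180° − ∠R − ∠P = 25.00°.
Law of sines: p = r·sin P/sin R ≈ 394.69.
Law of sines: q = r·sin Q/sin R ≈ 177.51.
Area = ½·r·p·sin Q ≈ 24770.
The altitude from R has length 2·area/r ≈ 166.8.

166.80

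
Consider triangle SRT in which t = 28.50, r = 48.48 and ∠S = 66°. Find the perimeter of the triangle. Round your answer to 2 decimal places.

By the law of cosines, s² = r² + t² − 2·r·t·cos S = 2038.6, so s ≈ 45.151.
Semiperimeter p = (45.151+48.48+28.5)/2 = 61.065.
Perimeter = 45.151 + 48.48 + 28.5 = 122.13.

122.13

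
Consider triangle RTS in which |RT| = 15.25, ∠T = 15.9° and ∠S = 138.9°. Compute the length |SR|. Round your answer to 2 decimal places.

6.36

The third angle is ∠R = 180° − ∠T − ∠S = 25.20°.
Law of sines: |SR| = |RT|·sin T/sin S ≈ 6.3554.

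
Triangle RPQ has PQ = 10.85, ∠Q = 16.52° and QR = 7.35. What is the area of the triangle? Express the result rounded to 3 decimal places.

Area = ½·PQ·QR·sin Q ≈ 11.338.

11.338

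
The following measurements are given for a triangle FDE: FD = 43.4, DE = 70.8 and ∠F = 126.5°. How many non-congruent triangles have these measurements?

FD·sin F = 43.4·sin(126.5°) ≈ 34.89.
Since ∠F is not acute, a triangle exists only if DE > FD; here DE > FD, so there is exactly one triangle.

1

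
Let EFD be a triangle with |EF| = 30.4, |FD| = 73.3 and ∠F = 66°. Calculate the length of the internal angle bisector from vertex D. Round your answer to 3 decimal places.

By the law of cosines, |DE|² = |EF|² + |FD|² − 2·|EF|·|FD|·cos F = 4484.4, so |DE| ≈ 66.965.
Law of cosines again: cos D = (|FD|² + |DE|² − |EF|²)/(2·|FD|·|DE|) ≈ 0.90995, so ∠D ≈ 24.50°.
The bisector from D has length 2·|FD|·|DE|·cos(∠D/2)/(|FD|+|DE|) ≈ 68.396.

t_D ≈ 68.396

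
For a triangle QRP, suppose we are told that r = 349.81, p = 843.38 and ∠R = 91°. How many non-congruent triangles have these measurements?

p·sin R = 843.38·sin(91°) ≈ 843.3.
Since ∠R is not acute, a triangle exists only if r > p; here r ≤ p, so there is no triangle.

0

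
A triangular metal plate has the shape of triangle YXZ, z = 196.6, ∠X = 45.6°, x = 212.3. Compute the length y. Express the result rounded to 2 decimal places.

296.74

Law of sines: sin Z = z·sin X/x ≈ 0.66164.
Since x ≥ z, only the acute value applies: ∠Z ≈ 41.42°.
Then ∠Y = 180° − ∠X − ∠Z ≈ 92.98°.
Law of sines gives y = x·sin Y/sin X ≈ 296.74.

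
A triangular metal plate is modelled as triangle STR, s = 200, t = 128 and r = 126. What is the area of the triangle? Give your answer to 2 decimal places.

Semiperimeter p = (200 + 128 + 126)/2 = 227.
Heron's formula: area = √(227·27·99·101) ≈ 7828.4.

area ≈ 7828.40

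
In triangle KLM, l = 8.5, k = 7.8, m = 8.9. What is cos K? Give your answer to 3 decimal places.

By the law of cosines, cos K = (l² + m² − k²) / (2·l·m) ≈ 0.59894, so ∠K ≈ 53.21°.

cos K ≈ 0.599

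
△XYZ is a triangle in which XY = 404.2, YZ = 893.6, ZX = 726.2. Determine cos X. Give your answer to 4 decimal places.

cos X ≈ -0.1836

By the law of cosines, cos X = (ZX² + XY² − YZ²) / (2·ZX·XY) ≈ -0.18359, so ∠X ≈ 100.58°.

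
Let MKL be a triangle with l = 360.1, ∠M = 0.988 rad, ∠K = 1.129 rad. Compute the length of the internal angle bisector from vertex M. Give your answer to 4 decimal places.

The third angle is ∠L = π − ∠M − ∠K = 1.025 rad.
Law of sines: m = l·sin M/sin L ≈ 351.85.
Law of sines: k = l·sin K/sin L ≈ 380.95.
The bisector from M has length 2·k·l·cos(∠M/2)/(k+l) ≈ 325.97.

t_M ≈ 325.9691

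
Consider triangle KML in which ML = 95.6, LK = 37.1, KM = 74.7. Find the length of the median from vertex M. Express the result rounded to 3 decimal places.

Median from M: ½√(2·KM² + 2·ML² − LK²) ≈ 83.759.

83.759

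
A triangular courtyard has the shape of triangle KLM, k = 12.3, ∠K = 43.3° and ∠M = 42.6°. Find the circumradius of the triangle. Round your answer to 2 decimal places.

R ≈ 8.97

The third angle is ∠L = 180° − ∠M − ∠K = 94.10°.
Law of sines: l = k·sin L/sin K ≈ 17.889.
Law of sines: m = k·sin M/sin K ≈ 12.14.
Circumradius = k/(2 sin K) ≈ 8.9674.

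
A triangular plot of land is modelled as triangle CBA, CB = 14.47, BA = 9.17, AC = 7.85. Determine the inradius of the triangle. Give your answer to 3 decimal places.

r ≈ 2.050

Semiperimeter s = (9.17 + 7.85 + 14.47)/2 = 15.745.
Heron's formula: area = √(15.745·6.575·7.895·1.275) ≈ 32.281.
Inradius = area/s = 32.281/15.745 ≈ 2.0503.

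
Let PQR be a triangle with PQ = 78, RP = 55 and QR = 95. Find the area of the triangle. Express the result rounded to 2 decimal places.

area ≈ 2144.90

Semiperimeter s = (95 + 55 + 78)/2 = 114.
Heron's formula: area = √(114·19·59·36) ≈ 2144.9.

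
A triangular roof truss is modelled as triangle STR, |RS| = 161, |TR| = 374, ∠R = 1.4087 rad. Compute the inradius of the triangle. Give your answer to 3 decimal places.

64.763

By the law of cosines, |ST|² = |TR|² + |RS|² − 2·|TR|·|RS|·cos R = 1.4636e+05, so |ST| ≈ 382.57.
Area = ½·|TR|·|RS|·sin R ≈ 29712.
Semiperimeter s = (374+161+382.57)/2 = 458.79.
Inradius = area/s = 29712/458.79 ≈ 64.763.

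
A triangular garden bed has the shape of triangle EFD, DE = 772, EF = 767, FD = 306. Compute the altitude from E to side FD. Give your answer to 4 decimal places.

Semiperimeter s = (306 + 772 + 767)/2 = 922.5.
Heron's formula: area = √(922.5·616.5·150.5·155.5) ≈ 1.1537e+05.
The altitude from E has length 2·area/FD ≈ 754.04.

h_E ≈ 754.0354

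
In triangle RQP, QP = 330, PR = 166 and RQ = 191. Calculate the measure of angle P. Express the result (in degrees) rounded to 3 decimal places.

By the law of cosines, cos P = (QP² + PR² − RQ²) / (2·QP·PR) ≈ 0.91251, so ∠P ≈ 24.14°.

24.145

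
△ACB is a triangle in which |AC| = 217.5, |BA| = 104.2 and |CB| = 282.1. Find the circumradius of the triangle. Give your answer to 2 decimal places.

R ≈ 160.04

By the law of cosines, cos A = (|BA|² + |AC|² − |CB|²) / (2·|BA|·|AC|) ≈ -0.47249, so ∠A ≈ 118.20°.
Circumradius = |CB|/(2 sin A) ≈ 160.04.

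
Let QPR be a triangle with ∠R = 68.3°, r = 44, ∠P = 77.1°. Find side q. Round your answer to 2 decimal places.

26.89

The third angle is ∠Q = 180° − ∠P − ∠R = 34.60°.
Law of sines: q = r·sin Q/sin R ≈ 26.891.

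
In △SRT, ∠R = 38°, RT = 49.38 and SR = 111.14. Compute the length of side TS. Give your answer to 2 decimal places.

78.37

By the law of cosines, TS² = SR² + RT² − 2·SR·RT·cos R = 6141.1, so TS ≈ 78.365.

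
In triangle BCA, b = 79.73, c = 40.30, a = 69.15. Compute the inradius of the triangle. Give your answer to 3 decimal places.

14.730

Semiperimeter s = (79.73 + 40.3 + 69.15)/2 = 94.59.
Heron's formula: area = √(94.59·14.86·54.29·25.44) ≈ 1393.3.
Inradius = area/s = 1393.3/94.59 ≈ 14.73.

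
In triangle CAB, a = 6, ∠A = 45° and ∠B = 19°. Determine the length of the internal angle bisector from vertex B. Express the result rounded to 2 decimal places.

The third angle is ∠C = 180° − ∠A − ∠B = 116.00°.
Law of sines: c = a·sin C/sin A ≈ 7.6265.
Law of sines: b = a·sin B/sin A ≈ 2.7625.
The bisector from B has length 2·c·a·cos(∠B/2)/(c+a) ≈ 6.6241.

6.62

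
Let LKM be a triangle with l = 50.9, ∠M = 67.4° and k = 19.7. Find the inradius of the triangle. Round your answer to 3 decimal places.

By the law of cosines, m² = l² + k² − 2·l·k·cos M = 2208.2, so m ≈ 46.992.
Area = ½·l·k·sin M ≈ 462.87.
Semiperimeter s = (50.9+19.7+46.992)/2 = 58.796.
Inradius = area/s = 462.87/58.796 ≈ 7.8724.

r ≈ 7.872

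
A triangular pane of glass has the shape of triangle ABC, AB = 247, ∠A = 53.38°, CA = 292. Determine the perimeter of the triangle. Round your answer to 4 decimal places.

By the law of cosines, BC² = CA² + AB² − 2·CA·AB·cos A = 60228, so BC ≈ 245.41.
Semiperimeter s = (245.41+292+247)/2 = 392.21.
Perimeter = 245.41 + 292 + 247 = 784.41.

784.4146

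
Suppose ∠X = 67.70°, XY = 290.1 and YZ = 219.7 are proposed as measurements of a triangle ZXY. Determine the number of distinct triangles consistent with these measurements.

0

XY·sin X = 290.1·sin(67.70°) ≈ 268.4.
Since YZ = 219.7 < 268.4 = XY sin X, no triangle exists.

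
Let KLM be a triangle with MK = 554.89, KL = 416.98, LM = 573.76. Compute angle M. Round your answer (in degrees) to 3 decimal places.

By the law of cosines, cos M = (LM² + MK² − KL²) / (2·LM·MK) ≈ 0.72750, so ∠M ≈ 43.32°.

∠M ≈ 43.323°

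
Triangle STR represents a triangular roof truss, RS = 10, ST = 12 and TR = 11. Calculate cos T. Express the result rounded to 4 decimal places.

By the law of cosines, cos T = (ST² + TR² − RS²) / (2·ST·TR) ≈ 0.62500, so ∠T ≈ 51.32°.

0.6250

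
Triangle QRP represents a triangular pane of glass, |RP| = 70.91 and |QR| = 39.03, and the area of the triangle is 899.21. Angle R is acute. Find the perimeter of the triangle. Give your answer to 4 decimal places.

From area = ½·|QR|·|RP|·sin R, we get sin R = 2·area/(|QR|·|RP|) ≈ 0.64981.
Taking the acute solution, ∠R ≈ 40.53°.
Law of cosines then gives |PQ| ≈ 48.417.
Perimeter = 70.91 + 48.417 + 39.03 = 158.36.

perimeter ≈ 158.3574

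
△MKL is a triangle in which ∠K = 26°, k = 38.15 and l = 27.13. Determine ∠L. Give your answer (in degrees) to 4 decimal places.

Law of sines: sin L = l·sin K/k ≈ 0.31174.
Since k ≥ l, only the acute value applies: ∠L ≈ 18.16°.
Then ∠M = 180° − ∠K − ∠L ≈ 135.84°.

∠L ≈ 18.1643°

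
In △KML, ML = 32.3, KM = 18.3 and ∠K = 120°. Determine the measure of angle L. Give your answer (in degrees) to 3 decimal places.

29.384

Law of sines: sin L = KM·sin K/ML ≈ 0.49066.
Since ML ≥ KM, only the acute value applies: ∠L ≈ 29.38°.
Then ∠M = 180° − ∠K − ∠L ≈ 30.62°.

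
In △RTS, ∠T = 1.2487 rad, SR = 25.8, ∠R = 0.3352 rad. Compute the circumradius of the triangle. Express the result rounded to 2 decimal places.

The third angle is ∠S = π − ∠R − ∠T = 1.5577 rad.
Law of sines: TS = SR·sin R/sin T ≈ 8.9472.
Law of sines: RT = SR·sin S/sin T ≈ 27.196.
Circumradius = SR/(2 sin T) ≈ 13.599.

13.60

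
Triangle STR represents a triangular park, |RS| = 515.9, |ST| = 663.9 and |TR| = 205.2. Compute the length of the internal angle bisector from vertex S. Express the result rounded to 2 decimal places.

By the law of cosines, cos S = (|RS|² + |ST|² − |TR|²) / (2·|RS|·|ST|) ≈ 0.97051, so ∠S ≈ 13.95°.
The bisector from S has length 2·|RS|·|ST|·cos(∠S/2)/(|RS|+|ST|) ≈ 576.32.

576.32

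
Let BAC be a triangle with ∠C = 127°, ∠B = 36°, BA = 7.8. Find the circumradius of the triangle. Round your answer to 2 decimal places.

The third angle is ∠A = 180° − ∠C − ∠B = 17.00°.
Law of sines: AC = BA·sin B/sin C ≈ 5.7407.
Law of sines: CB = BA·sin A/sin C ≈ 2.8555.
Circumradius = BA/(2 sin C) ≈ 4.8833.

R ≈ 4.88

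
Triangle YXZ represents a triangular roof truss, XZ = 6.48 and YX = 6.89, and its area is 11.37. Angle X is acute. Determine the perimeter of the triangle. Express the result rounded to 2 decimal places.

From area = ½·YX·XZ·sin X, we get sin X = 2·area/(YX·XZ) ≈ 0.50933.
Taking the acute solution, ∠X ≈ 0.534 rad.
Law of cosines then gives ZY ≈ 3.5522.
Perimeter = 6.48 + 3.5522 + 6.89 = 16.922.

perimeter ≈ 16.92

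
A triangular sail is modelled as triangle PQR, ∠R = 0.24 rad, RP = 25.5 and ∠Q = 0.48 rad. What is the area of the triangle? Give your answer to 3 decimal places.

area ≈ 110.354

The third angle is ∠P = π − ∠Q − ∠R = 2.422 rad.
Law of sines: QR = RP·sin P/sin Q ≈ 36.412.
Law of sines: PQ = RP·sin R/sin Q ≈ 13.126.
Area = ½·RP·QR·sin R ≈ 110.35.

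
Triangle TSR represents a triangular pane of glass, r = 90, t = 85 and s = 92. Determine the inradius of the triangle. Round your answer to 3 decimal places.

Semiperimeter p = (85 + 92 + 90)/2 = 133.5.
Heron's formula: area = √(133.5·48.5·41.5·43.5) ≈ 3418.9.
Inradius = area/p = 3418.9/133.5 ≈ 25.609.

25.609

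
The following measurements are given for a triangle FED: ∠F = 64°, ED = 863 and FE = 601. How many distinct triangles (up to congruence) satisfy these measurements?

FE·sin F = 601·sin(64°) ≈ 540.2.
Since ED ≥ FE, exactly one triangle exists.

1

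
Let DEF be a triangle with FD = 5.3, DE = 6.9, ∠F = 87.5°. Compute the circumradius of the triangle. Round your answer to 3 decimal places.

R ≈ 3.453

Law of sines: sin E = FD·sin F/DE ≈ 0.76738.
Since DE ≥ FD, only the acute value applies: ∠E ≈ 50.12°.
Then ∠D = 180° − ∠F − ∠E ≈ 42.38°.
Law of sines gives EF = DE·sin D/sin F ≈ 4.6554.
Circumradius = DE/(2 sin F) ≈ 3.4533.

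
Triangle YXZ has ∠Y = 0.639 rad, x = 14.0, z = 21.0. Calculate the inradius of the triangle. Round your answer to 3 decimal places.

By the law of cosines, y² = x² + z² − 2·x·z·cos Y = 165.02, so y ≈ 12.846.
Area = ½·x·z·sin Y ≈ 87.67.
Semiperimeter s = (12.846+14+21)/2 = 23.923.
Inradius = area/s = 87.67/23.923 ≈ 3.6647.

3.665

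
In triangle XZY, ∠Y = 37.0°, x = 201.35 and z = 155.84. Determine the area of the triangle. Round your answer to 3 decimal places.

9441.991

Area = ½·x·z·sin Y ≈ 9442.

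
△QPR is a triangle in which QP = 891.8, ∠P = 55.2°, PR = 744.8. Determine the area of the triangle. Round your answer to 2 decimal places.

area ≈ 272708.84

Area = ½·QP·PR·sin P ≈ 2.7271e+05.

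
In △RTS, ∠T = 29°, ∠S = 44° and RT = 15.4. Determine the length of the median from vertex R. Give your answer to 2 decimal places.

8.00

The third angle is ∠R = 180° − ∠T − ∠S = 107.00°.
Law of sines: TS = RT·sin R/sin S ≈ 21.2.
Law of sines: SR = RT·sin T/sin S ≈ 10.748.
Median from R: ½√(2·SR² + 2·RT² − TS²) ≈ 7.9983.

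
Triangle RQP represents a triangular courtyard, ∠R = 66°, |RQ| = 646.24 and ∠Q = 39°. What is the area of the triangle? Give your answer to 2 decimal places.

124284.18

The third angle is ∠P = 180° − ∠R − ∠Q = 75.00°.
Law of sines: |QP| = |RQ|·sin R/sin P ≈ 611.2.
Law of sines: |PR| = |RQ|·sin Q/sin P ≈ 421.04.
Area = ½·|RQ|·|QP|·sin Q ≈ 1.2428e+05.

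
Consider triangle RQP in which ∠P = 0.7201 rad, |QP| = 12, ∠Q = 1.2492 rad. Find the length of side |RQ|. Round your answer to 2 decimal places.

8.59

The third angle is ∠R = π − ∠Q − ∠P = 1.1723 rad.
Law of sines: |RQ| = |QP|·sin P/sin R ≈ 8.5863.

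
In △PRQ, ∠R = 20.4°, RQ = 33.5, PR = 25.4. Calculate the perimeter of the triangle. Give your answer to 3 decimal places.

72.028

By the law of cosines, QP² = PR² + RQ² − 2·PR·RQ·cos R = 172.34, so QP ≈ 13.128.
Semiperimeter s = (33.5+13.128+25.4)/2 = 36.014.
Perimeter = 33.5 + 13.128 + 25.4 = 72.028.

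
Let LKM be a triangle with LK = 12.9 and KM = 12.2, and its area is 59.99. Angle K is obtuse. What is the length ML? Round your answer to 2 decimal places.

22.78

From area = ½·LK·KM·sin K, we get sin K = 2·area/(LK·KM) ≈ 0.76236.
Taking the obtuse solution, ∠K ≈ 130.33°.
Law of cosines then gives ML ≈ 22.78.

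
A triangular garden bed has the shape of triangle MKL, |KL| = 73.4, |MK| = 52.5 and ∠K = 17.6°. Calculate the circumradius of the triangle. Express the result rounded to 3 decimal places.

By the law of cosines, |LM|² = |MK|² + |KL|² − 2·|MK|·|KL|·cos K = 797.57, so |LM| ≈ 28.241.
Area = ½·|MK|·|KL|·sin K ≈ 582.59.
Circumradius = |LM|/(2 sin K) ≈ 46.7.

46.700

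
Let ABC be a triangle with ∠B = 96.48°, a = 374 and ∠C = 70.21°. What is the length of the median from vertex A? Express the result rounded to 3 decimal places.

The third angle is ∠A = 180° − ∠B − ∠C = 13.31°.
Law of sines: b = a·sin B/sin A ≈ 1614.2.
Law of sines: c = a·sin C/sin A ≈ 1528.6.
Median from A: ½√(2·b² + 2·c² − a²) ≈ 1560.8.

m_A ≈ 1560.794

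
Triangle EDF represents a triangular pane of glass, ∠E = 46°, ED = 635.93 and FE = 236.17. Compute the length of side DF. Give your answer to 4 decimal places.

By the law of cosines, DF² = FE² + ED² − 2·FE·ED·cos E = 2.5153e+05, so DF ≈ 501.52.

501.5228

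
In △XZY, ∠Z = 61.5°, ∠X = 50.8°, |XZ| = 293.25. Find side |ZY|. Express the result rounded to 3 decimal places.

The third angle is ∠Y = 180° − ∠X − ∠Z = 67.70°.
Law of sines: |ZY| = |XZ|·sin X/sin Y ≈ 245.62.

245.623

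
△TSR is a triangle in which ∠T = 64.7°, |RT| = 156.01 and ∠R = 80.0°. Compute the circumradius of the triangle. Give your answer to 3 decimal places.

The third angle is ∠S = 180° − ∠R − ∠T = 35.30°.
Law of sines: |SR| = |RT|·sin T/sin S ≈ 244.08.
Law of sines: |TS| = |RT|·sin R/sin S ≈ 265.88.
Circumradius = |RT|/(2 sin S) ≈ 134.99.

134.990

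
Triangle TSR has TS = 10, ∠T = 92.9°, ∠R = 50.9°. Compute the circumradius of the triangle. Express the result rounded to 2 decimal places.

6.44

The third angle is ∠S = 180° − ∠R − ∠T = 36.20°.
Law of sines: SR = TS·sin T/sin R ≈ 12.869.
Law of sines: RT = TS·sin S/sin R ≈ 7.6104.
Circumradius = TS/(2 sin R) ≈ 6.4429.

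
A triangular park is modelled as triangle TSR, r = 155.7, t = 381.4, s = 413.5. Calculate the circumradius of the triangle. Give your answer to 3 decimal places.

By the law of cosines, cos T = (s² + r² − t²) / (2·s·r) ≈ 0.38643, so ∠T ≈ 67.27°.
Circumradius = t/(2 sin T) ≈ 206.76.

206.762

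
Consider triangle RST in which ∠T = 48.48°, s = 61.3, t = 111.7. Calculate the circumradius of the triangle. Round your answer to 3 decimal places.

Law of sines: sin S = s·sin T/t ≈ 0.41089.
Since t ≥ s, only the acute value applies: ∠S ≈ 24.26°.
Then ∠R = 180° − ∠T − ∠S ≈ 107.26°.
Law of sines gives r = t·sin R/sin T ≈ 142.47.
Circumradius = t/(2 sin T) ≈ 74.594.

74.594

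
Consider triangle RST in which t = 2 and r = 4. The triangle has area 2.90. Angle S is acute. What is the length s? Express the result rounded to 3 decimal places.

From area = ½·t·r·sin S, we get sin S = 2·area/(t·r) ≈ 0.72500.
Taking the acute solution, ∠S ≈ 46.47°.
Law of cosines then gives s ≈ 2.9967.

2.997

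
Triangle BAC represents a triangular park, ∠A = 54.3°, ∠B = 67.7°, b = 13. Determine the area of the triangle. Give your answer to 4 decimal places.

The third angle is ∠C = 180° − ∠B − ∠A = 58.00°.
Law of sines: a = b·sin A/sin B ≈ 11.41.
Law of sines: c = b·sin C/sin B ≈ 11.916.
Area = ½·b·a·sin C ≈ 62.898.

62.8981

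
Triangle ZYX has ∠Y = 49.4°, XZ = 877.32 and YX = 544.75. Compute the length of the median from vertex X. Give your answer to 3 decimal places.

m_X ≈ 463.688

Law of sines: sin Z = YX·sin Y/XZ ≈ 0.47145.
Since XZ ≥ YX, only the acute value applies: ∠Z ≈ 28.13°.
Then ∠X = 180° − ∠Y − ∠Z ≈ 102.47°.
Law of sines gives ZY = XZ·sin X/sin Y ≈ 1128.2.
Median from X: ½√(2·YX² + 2·XZ² − ZY²) ≈ 463.69.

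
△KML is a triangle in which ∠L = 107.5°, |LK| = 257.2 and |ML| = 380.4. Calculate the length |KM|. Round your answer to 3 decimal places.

By the law of cosines, |KM|² = |ML|² + |LK|² − 2·|ML|·|LK|·cos L = 2.697e+05, so |KM| ≈ 519.32.

519.324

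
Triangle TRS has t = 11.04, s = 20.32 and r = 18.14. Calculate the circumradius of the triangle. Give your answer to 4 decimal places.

10.2061

By the law of cosines, cos T = (r² + s² − t²) / (2·r·s) ≈ 0.84112, so ∠T ≈ 32.74°.
Circumradius = t/(2 sin T) ≈ 10.206.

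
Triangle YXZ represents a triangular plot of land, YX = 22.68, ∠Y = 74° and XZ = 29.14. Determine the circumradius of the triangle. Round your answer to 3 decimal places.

R ≈ 15.157

Law of sines: sin Z = YX·sin Y/XZ ≈ 0.74816.
Since XZ ≥ YX, only the acute value applies: ∠Z ≈ 48.43°.
Then ∠X = 180° − ∠Y − ∠Z ≈ 57.57°.
Law of sines gives ZY = XZ·sin X/sin Y ≈ 25.586.
Circumradius = XZ/(2 sin Y) ≈ 15.157.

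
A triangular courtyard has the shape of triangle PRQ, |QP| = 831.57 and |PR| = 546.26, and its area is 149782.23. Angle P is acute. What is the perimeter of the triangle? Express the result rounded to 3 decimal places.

perimeter ≈ 1931.863

From area = ½·|QP|·|PR|·sin P, we get sin P = 2·area/(|QP|·|PR|) ≈ 0.65947.
Taking the acute solution, ∠P ≈ 0.720 rad.
Law of cosines then gives |RQ| ≈ 554.03.
Perimeter = 554.03 + 831.57 + 546.26 = 1931.9.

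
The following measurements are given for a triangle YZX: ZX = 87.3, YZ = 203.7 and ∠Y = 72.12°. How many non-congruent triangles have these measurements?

YZ·sin Y = 203.7·sin(72.12°) ≈ 193.9.
Since ZX = 87.3 < 193.9 = YZ sin Y, no triangle exists.

0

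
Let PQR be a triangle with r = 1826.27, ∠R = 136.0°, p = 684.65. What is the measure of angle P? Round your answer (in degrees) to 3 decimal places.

Law of sines: sin P = p·sin R/r ≈ 0.26042.
Since r ≥ p, only the acute value applies: ∠P ≈ 15.10°.
Then ∠Q = 180° − ∠R − ∠P ≈ 28.90°.

∠P ≈ 15.095°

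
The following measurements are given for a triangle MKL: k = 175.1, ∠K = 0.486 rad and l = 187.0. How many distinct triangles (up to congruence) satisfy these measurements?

2

l·sin K = 187.0·sin(0.486 rad) ≈ 87.35.
Since l sin K < k < l (87.35 < 175.1 < 187.0), two triangles exist.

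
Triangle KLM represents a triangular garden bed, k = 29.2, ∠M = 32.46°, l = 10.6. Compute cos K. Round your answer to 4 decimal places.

-0.6672

By the law of cosines, m² = k² + l² − 2·k·l·cos M = 442.67, so m ≈ 21.04.
Law of cosines again: cos K = (l² + m² − k²)/(2·l·m) ≈ -0.66721, so ∠K ≈ 131.85°.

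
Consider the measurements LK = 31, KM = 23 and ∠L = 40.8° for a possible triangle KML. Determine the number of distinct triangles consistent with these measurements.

2

LK·sin L = 31·sin(40.8°) ≈ 20.26.
Since LK sin L < KM < LK (20.26 < 23 < 31), two triangles exist.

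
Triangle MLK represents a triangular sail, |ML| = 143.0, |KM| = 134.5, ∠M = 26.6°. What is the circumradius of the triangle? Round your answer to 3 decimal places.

R ≈ 71.883

By the law of cosines, |LK|² = |KM|² + |ML|² − 2·|KM|·|ML|·cos M = 4143.8, so |LK| ≈ 64.373.
Area = ½·|KM|·|ML|·sin M ≈ 4306.
Circumradius = |LK|/(2 sin M) ≈ 71.883.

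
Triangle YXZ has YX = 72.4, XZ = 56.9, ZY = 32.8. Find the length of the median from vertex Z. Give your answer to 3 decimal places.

Median from Z: ½√(2·XZ² + 2·ZY² − YX²) ≈ 29.091.

29.091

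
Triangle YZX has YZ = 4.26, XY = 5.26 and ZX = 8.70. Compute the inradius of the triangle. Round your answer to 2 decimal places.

r ≈ 0.92

Semiperimeter s = (8.7 + 5.26 + 4.26)/2 = 9.11.
Heron's formula: area = √(9.11·0.41·3.85·4.85) ≈ 8.3513.
Inradius = area/s = 8.3513/9.11 ≈ 0.91671.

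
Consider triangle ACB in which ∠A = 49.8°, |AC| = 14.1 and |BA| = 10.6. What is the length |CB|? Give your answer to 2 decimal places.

By the law of cosines, |CB|² = |BA|² + |AC|² − 2·|BA|·|AC|·cos A = 118.23, so |CB| ≈ 10.873.

10.87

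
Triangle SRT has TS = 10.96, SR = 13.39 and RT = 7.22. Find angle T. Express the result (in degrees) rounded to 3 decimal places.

By the law of cosines, cos T = (RT² + TS² − SR²) / (2·RT·TS) ≈ -0.04450, so ∠T ≈ 92.55°.

92.550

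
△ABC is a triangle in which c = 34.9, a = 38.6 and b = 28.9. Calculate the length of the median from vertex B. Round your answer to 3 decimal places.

Median from B: ½√(2·c² + 2·a² − b²) ≈ 33.841.

33.841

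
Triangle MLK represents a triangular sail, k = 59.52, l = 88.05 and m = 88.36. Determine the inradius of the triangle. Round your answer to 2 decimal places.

20.95

Semiperimeter s = (88.36 + 88.05 + 59.52)/2 = 117.97.
Heron's formula: area = √(117.97·29.605·29.915·58.445) ≈ 2471.
Inradius = area/s = 2471/117.97 ≈ 20.947.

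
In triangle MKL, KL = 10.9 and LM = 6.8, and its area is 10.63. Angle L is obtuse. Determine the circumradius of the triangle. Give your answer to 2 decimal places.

R ≈ 30.55

From area = ½·KL·LM·sin L, we get sin L = 2·area/(KL·LM) ≈ 0.28683.
Taking the obtuse solution, ∠L ≈ 163.33°.
Law of cosines then gives MK ≈ 17.523.
Circumradius = MK/(2 sin L) ≈ 30.546.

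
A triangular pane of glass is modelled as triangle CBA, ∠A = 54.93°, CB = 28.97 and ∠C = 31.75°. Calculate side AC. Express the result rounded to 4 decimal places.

The third angle is ∠B = 180° − ∠A − ∠C = 93.32°.
Law of sines: AC = CB·sin B/sin A ≈ 35.337.

35.3367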